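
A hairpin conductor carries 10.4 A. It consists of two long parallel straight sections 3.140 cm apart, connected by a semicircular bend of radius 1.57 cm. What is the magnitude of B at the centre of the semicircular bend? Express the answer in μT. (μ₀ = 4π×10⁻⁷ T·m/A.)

B ≈ 341 μT

The semicircular arc contributes B_arc = μ₀I·π/(4πR) = μ₀I/(4R) = 2.08×10⁻⁴ T.
Each semi-infinite lead is at perpendicular distance R = 0.0157 m from the centre, with the perpendicular foot at its near end, so it contributes μ₀I/(4πR); both point the same way, together 1.32×10⁻⁴ T.
Arc and leads all point the same direction: B = 2.08×10⁻⁴ + 1.32×10⁻⁴ = 3.41×10⁻⁴ T.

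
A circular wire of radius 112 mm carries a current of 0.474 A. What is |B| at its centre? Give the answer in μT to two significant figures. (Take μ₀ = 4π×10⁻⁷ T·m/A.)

At the centre of a circular loop the Biot–Savart law gives B = μ₀I/(2R).
B = (4π×10⁻⁷ × 0.474) / (2 × 0.112) = 2.66×10⁻⁶ T.

B ≈ 2.7 μT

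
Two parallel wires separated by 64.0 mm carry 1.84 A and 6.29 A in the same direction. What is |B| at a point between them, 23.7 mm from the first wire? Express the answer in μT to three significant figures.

B ≈ 15.7 μT

Each long wire gives B = μ₀I/(2πd). Distances are d₁ = 0.0237 m and d₂ = 0.0403 m.
B₁ = 1.55×10⁻⁵ T, B₂ = 3.12×10⁻⁵ T.
Between parallel currents the two contributions point in opposite directions, so they subtract. B = |B₁ − B₂| = |1.55×10⁻⁵ − 3.12×10⁻⁵| = 1.57×10⁻⁵ T.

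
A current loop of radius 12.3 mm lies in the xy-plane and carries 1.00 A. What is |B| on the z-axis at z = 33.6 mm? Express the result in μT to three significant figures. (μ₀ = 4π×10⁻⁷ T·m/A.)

On the axis of a circular loop, B = μ₀IR² / [2(R²+z²)^(3/2)].
R² + z² = (0.0123)² + (0.0336)² = 0.00128 m², and (R²+z²)^(3/2) = 4.58×10⁻⁵ m³.
B = (4π×10⁻⁷ × 1.00 × 0.0001513) / (2 × 4.58×10⁻⁵) = 2.08×10⁻⁶ T.

B ≈ 2.08 μT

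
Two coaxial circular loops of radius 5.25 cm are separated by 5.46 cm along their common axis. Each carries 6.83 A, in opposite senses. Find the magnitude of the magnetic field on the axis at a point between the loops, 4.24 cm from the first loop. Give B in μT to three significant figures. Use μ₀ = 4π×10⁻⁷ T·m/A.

B ≈ 37.1 μT

Each loop contributes B = μ₀IR²/[2(R²+z²)^(3/2)] on the axis, with z measured from that loop.
Loop 1 (z = 0.0424 m): B₁ = 3.85×10⁻⁵ T. Loop 2 (z = 0.0122 m): B₂ = 7.55×10⁻⁵ T.
The fields oppose: B = |B₁ − B₂| = 3.71×10⁻⁵ T.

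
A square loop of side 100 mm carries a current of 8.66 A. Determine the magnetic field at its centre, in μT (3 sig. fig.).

Each side is a finite straight segment at perpendicular distance d = a/(2 tan(π/4)) = 0.05 m from the centre, with end-angles ±π/4.
One side contributes B₁ = (μ₀I/4πd)·2 sin(π/4) = 2.45×10⁻⁵ T.
All 4 sides add in the same direction: B = 4 × 2.45×10⁻⁵ = 9.80×10⁻⁵ T.

B ≈ 98.0 μT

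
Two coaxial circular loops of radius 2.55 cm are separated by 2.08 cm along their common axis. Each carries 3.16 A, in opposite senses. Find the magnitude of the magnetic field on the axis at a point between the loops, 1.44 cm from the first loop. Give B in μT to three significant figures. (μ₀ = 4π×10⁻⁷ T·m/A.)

Each loop contributes B = μ₀IR²/[2(R²+z²)^(3/2)] on the axis, with z measured from that loop.
Loop 1 (z = 0.0144 m): B₁ = 5.14×10⁻⁵ T. Loop 2 (z = 0.0064 m): B₂ = 7.10×10⁻⁵ T.
The fields oppose: B = |B₁ − B₂| = 1.96×10⁻⁵ T.

B ≈ 19.6 μT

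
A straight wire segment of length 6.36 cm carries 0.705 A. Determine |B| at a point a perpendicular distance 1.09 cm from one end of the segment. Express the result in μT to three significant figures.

For a finite straight segment, B = (μ₀I/4πd)(sinθ₁ + sinθ₂), where θ₁, θ₂ are the angles from the perpendicular to each end.
The perpendicular foot is at one end, so the two end-offsets along the wire are 0 and L = 0.0636 m.
sinθ₁ = 0/√(0²+0.0109²) = 0.0000; sinθ₂ = 0.0636/√(0.0636²+0.0109²) = 0.9856.
B = (4π×10⁻⁷ × 0.705) / (4π × 0.0109) × (0.0000 + 0.9856) = 6.37×10⁻⁶ T.

B ≈ 6.37 μT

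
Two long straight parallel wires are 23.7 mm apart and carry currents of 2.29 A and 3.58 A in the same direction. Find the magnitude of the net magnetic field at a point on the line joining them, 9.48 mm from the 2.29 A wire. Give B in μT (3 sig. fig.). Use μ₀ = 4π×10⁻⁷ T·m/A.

Each long wire gives B = μ₀I/(2πd). Distances are d₁ = 0.00948 m and d₂ = 0.01422 m.
B₁ = 4.83×10⁻⁵ T, B₂ = 5.04×10⁻⁵ T.
Between parallel currents the two contributions point in opposite directions, so they subtract. B = |B₁ − B₂| = |4.83×10⁻⁵ − 5.04×10⁻⁵| = 2.04×10⁻⁶ T.

B ≈ 2.04 μT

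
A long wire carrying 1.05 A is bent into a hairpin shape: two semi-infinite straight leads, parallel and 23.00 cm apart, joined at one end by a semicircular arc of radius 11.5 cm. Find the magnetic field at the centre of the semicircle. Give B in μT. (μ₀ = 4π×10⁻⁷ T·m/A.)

The semicircular arc contributes B_arc = μ₀I·π/(4πR) = μ₀I/(4R) = 2.87×10⁻⁶ T.
Each semi-infinite lead is at perpendicular distance R = 0.115 m from the centre, with the perpendicular foot at its near end, so it contributes μ₀I/(4πR); both point the same way, together 1.83×10⁻⁶ T.
Arc and leads all point the same direction: B = 2.87×10⁻⁶ + 1.83×10⁻⁶ = 4.69×10⁻⁶ T.

B ≈ 4.69 μT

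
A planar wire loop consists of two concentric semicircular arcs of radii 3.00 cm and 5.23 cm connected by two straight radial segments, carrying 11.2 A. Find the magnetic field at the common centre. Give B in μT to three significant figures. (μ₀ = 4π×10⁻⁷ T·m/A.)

B ≈ 50.0 μT

The radial connectors point toward the centre, so dl × r̂ = 0 and they contribute nothing.
Each semicircle gives μ₀I/(4R): inner arc 1.17×10⁻⁴ T, outer arc 6.73×10⁻⁵ T.
The two arcs carry current in opposite angular senses, so their fields oppose: B = |1.17×10⁻⁴ − 6.73×10⁻⁵| = 5.00×10⁻⁵ T.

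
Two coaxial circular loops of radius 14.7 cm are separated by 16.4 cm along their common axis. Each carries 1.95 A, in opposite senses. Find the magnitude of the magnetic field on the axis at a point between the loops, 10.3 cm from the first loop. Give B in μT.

B ≈ 1.99 μT

Each loop contributes B = μ₀IR²/[2(R²+z²)^(3/2)] on the axis, with z measured from that loop.
Loop 1 (z = 0.103 m): B₁ = 4.58×10⁻⁶ T. Loop 2 (z = 0.061 m): B₂ = 6.57×10⁻⁶ T.
The fields oppose: B = |B₁ − B₂| = 1.99×10⁻⁶ T.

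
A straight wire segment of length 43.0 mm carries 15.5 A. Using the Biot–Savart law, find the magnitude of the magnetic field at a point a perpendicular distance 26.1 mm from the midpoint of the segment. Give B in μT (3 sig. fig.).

B ≈ 75.5 μT

For a finite straight segment, B = (μ₀I/4πd)(sinθ₁ + sinθ₂), where θ₁, θ₂ are the angles from the perpendicular to each end.
The perpendicular from the point meets the wire at its midpoint, so each end is L/2 = 0.0215 m away along the wire.
sinθ₁ = 0.0215/√(0.0215²+0.0261²) = 0.6358; sinθ₂ = 0.0215/√(0.0215²+0.0261²) = 0.6358.
B = (4π×10⁻⁷ × 15.5) / (4π × 0.0261) × (0.6358 + 0.6358) = 7.55×10⁻⁵ T.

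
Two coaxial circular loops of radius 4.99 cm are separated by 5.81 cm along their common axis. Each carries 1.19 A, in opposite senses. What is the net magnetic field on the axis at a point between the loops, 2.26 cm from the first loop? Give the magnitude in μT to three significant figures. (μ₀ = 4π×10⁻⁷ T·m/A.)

B ≈ 3.22 μT

Each loop contributes B = μ₀IR²/[2(R²+z²)^(3/2)] on the axis, with z measured from that loop.
Loop 1 (z = 0.0226 m): B₁ = 1.13×10⁻⁵ T. Loop 2 (z = 0.0355 m): B₂ = 8.11×10⁻⁶ T.
The fields oppose: B = |B₁ − B₂| = 3.22×10⁻⁶ T.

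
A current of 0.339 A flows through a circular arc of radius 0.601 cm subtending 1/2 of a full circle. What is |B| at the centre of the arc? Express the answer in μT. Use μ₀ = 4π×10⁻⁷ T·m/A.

B ≈ 17.7 μT

The Biot–Savart field of a circular arc at its centre is B = μ₀Iφ/(4πR), with φ = 3.142 rad.
B = (4π×10⁻⁷ × 0.339 × 3.142) / (4π × 0.00601) = 1.77×10⁻⁵ T.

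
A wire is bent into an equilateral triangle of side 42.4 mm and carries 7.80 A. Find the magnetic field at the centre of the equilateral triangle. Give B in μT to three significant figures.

B ≈ 331 μT

Each side is a finite straight segment at perpendicular distance d = a/(2 tan(π/3)) = 0.01224 m from the centre, with end-angles ±π/3.
One side contributes B₁ = (μ₀I/4πd)·2 sin(π/3) = 1.10×10⁻⁴ T.
All 3 sides add in the same direction: B = 3 × 1.10×10⁻⁴ = 3.31×10⁻⁴ T.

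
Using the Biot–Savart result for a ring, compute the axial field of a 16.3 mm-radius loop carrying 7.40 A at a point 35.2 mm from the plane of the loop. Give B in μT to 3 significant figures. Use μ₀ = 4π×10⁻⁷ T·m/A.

B ≈ 21.2 μT

On the axis of a circular loop, B = μ₀IR² / [2(R²+z²)^(3/2)].
R² + z² = (0.0163)² + (0.0352)² = 0.001505 m², and (R²+z²)^(3/2) = 5.84×10⁻⁵ m³.
B = (4π×10⁻⁷ × 7.40 × 0.0002657) / (2 × 5.84×10⁻⁵) = 2.12×10⁻⁵ T.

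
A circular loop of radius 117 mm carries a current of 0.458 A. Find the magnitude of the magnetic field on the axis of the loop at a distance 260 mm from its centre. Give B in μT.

On the axis of a circular loop, B = μ₀IR² / [2(R²+z²)^(3/2)].
R² + z² = (0.117)² + (0.26)² = 0.08129 m², and (R²+z²)^(3/2) = 2.32×10⁻² m³.
B = (4π×10⁻⁷ × 0.458 × 0.01369) / (2 × 2.32×10⁻²) = 1.70×10⁻⁷ T.

B ≈ 0.170 μT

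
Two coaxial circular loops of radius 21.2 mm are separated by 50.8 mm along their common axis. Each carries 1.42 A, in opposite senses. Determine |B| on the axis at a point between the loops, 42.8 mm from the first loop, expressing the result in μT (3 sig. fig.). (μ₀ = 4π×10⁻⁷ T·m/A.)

Each loop contributes B = μ₀IR²/[2(R²+z²)^(3/2)] on the axis, with z measured from that loop.
Loop 1 (z = 0.0428 m): B₁ = 3.68×10⁻⁶ T. Loop 2 (z = 0.008 m): B₂ = 3.45×10⁻⁵ T.
The fields oppose: B = |B₁ − B₂| = 3.08×10⁻⁵ T.

B ≈ 30.8 μT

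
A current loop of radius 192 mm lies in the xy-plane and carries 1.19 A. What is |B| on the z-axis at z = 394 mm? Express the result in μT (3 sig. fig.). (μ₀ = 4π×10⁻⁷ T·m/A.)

On the axis of a circular loop, B = μ₀IR² / [2(R²+z²)^(3/2)].
R² + z² = (0.192)² + (0.394)² = 0.1921 m², and (R²+z²)^(3/2) = 8.42×10⁻² m³.
B = (4π×10⁻⁷ × 1.19 × 0.03686) / (2 × 8.42×10⁻²) = 3.27×10⁻⁷ T.

B ≈ 0.327 μT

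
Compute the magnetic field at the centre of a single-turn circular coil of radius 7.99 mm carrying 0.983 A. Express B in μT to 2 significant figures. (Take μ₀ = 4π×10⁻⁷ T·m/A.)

At the centre of a circular loop the Biot–Savart law gives B = μ₀I/(2R).
B = (4π×10⁻⁷ × 0.983) / (2 × 0.00799) = 7.73×10⁻⁵ T.

B ≈ 77 μT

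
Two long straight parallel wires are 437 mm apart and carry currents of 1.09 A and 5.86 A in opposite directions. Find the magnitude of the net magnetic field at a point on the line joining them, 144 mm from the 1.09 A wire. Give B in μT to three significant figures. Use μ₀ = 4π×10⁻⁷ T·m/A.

B ≈ 5.51 μT

Each long wire gives B = μ₀I/(2πd). Distances are d₁ = 0.144 m and d₂ = 0.293 m.
B₁ = 1.51×10⁻⁶ T, B₂ = 4.00×10⁻⁶ T.
Between antiparallel currents both contributions point the same way, so they add. B = B₁ + B₂ = 1.51×10⁻⁶ + 4.00×10⁻⁶ = 5.51×10⁻⁶ T.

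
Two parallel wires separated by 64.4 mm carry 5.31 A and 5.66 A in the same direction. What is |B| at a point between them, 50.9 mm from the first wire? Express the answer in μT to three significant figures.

B ≈ 63.0 μT

Each long wire gives B = μ₀I/(2πd). Distances are d₁ = 0.0509 m and d₂ = 0.0135 m.
B₁ = 2.09×10⁻⁵ T, B₂ = 8.39×10⁻⁵ T.
Between parallel currents the two contributions point in opposite directions, so they subtract. B = |B₁ − B₂| = |2.09×10⁻⁵ − 8.39×10⁻⁵| = 6.30×10⁻⁵ T.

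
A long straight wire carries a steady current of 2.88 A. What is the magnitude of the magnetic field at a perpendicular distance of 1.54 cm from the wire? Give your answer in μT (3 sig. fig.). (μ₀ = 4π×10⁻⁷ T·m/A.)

For an infinitely long straight wire, B = μ₀I/(2πd).
B = (4π×10⁻⁷ × 2.88) / (2π × 0.0154) = 3.74×10⁻⁵ T.

B ≈ 37.4 μT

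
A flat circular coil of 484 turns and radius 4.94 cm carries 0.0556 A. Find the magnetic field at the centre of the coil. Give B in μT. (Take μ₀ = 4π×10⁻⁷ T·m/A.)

B ≈ 342 μT

For an N-turn flat coil, B = Nμ₀I/(2R) with R = 0.0494 m.
B = 484 × 7.07×10⁻⁷ T = 3.42×10⁻⁴ T.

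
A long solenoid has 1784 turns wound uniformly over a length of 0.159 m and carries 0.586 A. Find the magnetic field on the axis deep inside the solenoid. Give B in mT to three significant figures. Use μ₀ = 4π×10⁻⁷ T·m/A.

B ≈ 8.26 mT

Inside a long solenoid, B = μ₀nI with n = 1.122×10⁴ turns/m.
B = 4π×10⁻⁷ × 1.122×10⁴ × 0.586 = 8.26×10⁻³ T.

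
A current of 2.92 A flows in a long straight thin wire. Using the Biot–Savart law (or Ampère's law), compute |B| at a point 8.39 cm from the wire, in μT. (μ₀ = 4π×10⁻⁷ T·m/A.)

For an infinitely long straight wire, B = μ₀I/(2πd).
B = (4π×10⁻⁷ × 2.92) / (2π × 0.0839) = 6.96×10⁻⁶ T.

B ≈ 6.96 μT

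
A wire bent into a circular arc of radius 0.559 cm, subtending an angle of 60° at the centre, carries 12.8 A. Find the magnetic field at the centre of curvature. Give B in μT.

The Biot–Savart field of a circular arc at its centre is B = μ₀Iφ/(4πR), with φ = 1.047 rad.
B = (4π×10⁻⁷ × 12.8 × 1.047) / (4π × 0.00559) = 2.40×10⁻⁴ T.

B ≈ 240 μT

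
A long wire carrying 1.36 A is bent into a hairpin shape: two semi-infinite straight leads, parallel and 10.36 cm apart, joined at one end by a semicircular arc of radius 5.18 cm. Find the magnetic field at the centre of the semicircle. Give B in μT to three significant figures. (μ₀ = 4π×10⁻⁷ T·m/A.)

The semicircular arc contributes B_arc = μ₀I·π/(4πR) = μ₀I/(4R) = 8.25×10⁻⁶ T.
Each semi-infinite lead is at perpendicular distance R = 0.0518 m from the centre, with the perpendicular foot at its near end, so it contributes μ₀I/(4πR); both point the same way, together 5.25×10⁻⁶ T.
Arc and leads all point the same direction: B = 8.25×10⁻⁶ + 5.25×10⁻⁶ = 1.35×10⁻⁵ T.

B ≈ 13.5 μT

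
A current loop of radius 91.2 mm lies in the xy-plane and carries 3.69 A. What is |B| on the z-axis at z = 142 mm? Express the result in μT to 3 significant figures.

B ≈ 4.01 μT

On the axis of a circular loop, B = μ₀IR² / [2(R²+z²)^(3/2)].
R² + z² = (0.0912)² + (0.142)² = 0.02848 m², and (R²+z²)^(3/2) = 4.81×10⁻³ m³.
B = (4π×10⁻⁷ × 3.69 × 0.008317) / (2 × 4.81×10⁻³) = 4.01×10⁻⁶ T.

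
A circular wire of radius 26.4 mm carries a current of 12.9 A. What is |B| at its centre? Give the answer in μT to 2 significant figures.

B ≈ 310 μT

At the centre of a circular loop the Biot–Savart law gives B = μ₀I/(2R).
B = (4π×10⁻⁷ × 12.9) / (2 × 0.0264) = 3.07×10⁻⁴ T.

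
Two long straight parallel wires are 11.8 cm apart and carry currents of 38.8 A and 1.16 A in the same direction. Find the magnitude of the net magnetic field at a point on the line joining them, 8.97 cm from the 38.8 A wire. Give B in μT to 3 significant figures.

B ≈ 78.3 μT

Each long wire gives B = μ₀I/(2πd). Distances are d₁ = 0.0897 m and d₂ = 0.0283 m.
B₁ = 8.65×10⁻⁵ T, B₂ = 8.20×10⁻⁶ T.
Between parallel currents the two contributions point in opposite directions, so they subtract. B = |B₁ − B₂| = |8.65×10⁻⁵ − 8.20×10⁻⁶| = 7.83×10⁻⁵ T.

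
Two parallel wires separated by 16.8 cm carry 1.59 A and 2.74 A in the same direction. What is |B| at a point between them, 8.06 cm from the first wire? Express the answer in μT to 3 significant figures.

B ≈ 2.32 μT

Each long wire gives B = μ₀I/(2πd). Distances are d₁ = 0.0806 m and d₂ = 0.0874 m.
B₁ = 3.95×10⁻⁶ T, B₂ = 6.27×10⁻⁶ T.
Between parallel currents the two contributions point in opposite directions, so they subtract. B = |B₁ − B₂| = |3.95×10⁻⁶ − 6.27×10⁻⁶| = 2.32×10⁻⁶ T.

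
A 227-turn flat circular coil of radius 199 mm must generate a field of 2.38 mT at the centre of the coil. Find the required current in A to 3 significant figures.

I ≈ 3.32 A

For an N-turn coil, B = Nμ₀I/(2R) with R = 0.199 m, so I = 2RB/(Nμ₀) = 2 × 0.199 × 2.38×10⁻³ / (227 × 4π×10⁻⁷) = 3.32 A.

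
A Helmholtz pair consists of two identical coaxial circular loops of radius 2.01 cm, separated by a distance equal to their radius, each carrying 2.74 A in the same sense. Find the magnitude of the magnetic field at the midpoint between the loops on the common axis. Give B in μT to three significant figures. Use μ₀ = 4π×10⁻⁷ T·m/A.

B ≈ 123 μT

Each loop contributes B = μ₀IR²/[2(R²+z²)^(3/2)] on the axis, with z measured from that loop.
Loop 1 (z = 0.01005 m): B₁ = 6.13×10⁻⁵ T. Loop 2 (z = 0.01005 m): B₂ = 6.13×10⁻⁵ T.
The fields add: B = B₁ + B₂ = 1.23×10⁻⁴ T.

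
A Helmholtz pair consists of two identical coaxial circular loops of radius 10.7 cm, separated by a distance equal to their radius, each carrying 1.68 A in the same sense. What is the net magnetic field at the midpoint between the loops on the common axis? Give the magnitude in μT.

B ≈ 14.1 μT

Each loop contributes B = μ₀IR²/[2(R²+z²)^(3/2)] on the axis, with z measured from that loop.
Loop 1 (z = 0.0535 m): B₁ = 7.06×10⁻⁶ T. Loop 2 (z = 0.0535 m): B₂ = 7.06×10⁻⁶ T.
The fields add: B = B₁ + B₂ = 1.41×10⁻⁵ T.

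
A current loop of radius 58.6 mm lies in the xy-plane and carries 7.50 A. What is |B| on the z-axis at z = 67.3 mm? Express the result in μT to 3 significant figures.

B ≈ 22.8 μT

On the axis of a circular loop, B = μ₀IR² / [2(R²+z²)^(3/2)].
R² + z² = (0.0586)² + (0.0673)² = 0.007963 m², and (R²+z²)^(3/2) = 7.11×10⁻⁴ m³.
B = (4π×10⁻⁷ × 7.50 × 0.003434) / (2 × 7.11×10⁻⁴) = 2.28×10⁻⁵ T.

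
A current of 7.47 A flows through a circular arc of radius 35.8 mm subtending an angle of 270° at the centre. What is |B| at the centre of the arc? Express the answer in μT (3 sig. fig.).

B ≈ 98.3 μT

The Biot–Savart field of a circular arc at its centre is B = μ₀Iφ/(4πR), with φ = 4.712 rad.
B = (4π×10⁻⁷ × 7.47 × 4.712) / (4π × 0.0358) = 9.83×10⁻⁵ T.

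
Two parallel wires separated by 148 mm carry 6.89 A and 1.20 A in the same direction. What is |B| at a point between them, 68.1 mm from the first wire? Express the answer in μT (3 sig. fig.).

B ≈ 17.2 μT

Each long wire gives B = μ₀I/(2πd). Distances are d₁ = 0.0681 m and d₂ = 0.0799 m.
B₁ = 2.02×10⁻⁵ T, B₂ = 3.00×10⁻⁶ T.
Between parallel currents the two contributions point in opposite directions, so they subtract. B = |B₁ − B₂| = |2.02×10⁻⁵ − 3.00×10⁻⁶| = 1.72×10⁻⁵ T.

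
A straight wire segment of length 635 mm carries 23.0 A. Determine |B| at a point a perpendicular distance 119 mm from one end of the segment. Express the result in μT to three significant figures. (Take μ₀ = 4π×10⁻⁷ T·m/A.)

B ≈ 19.0 μT

For a finite straight segment, B = (μ₀I/4πd)(sinθ₁ + sinθ₂), where θ₁, θ₂ are the angles from the perpendicular to each end.
The perpendicular foot is at one end, so the two end-offsets along the wire are 0 and L = 0.635 m.
sinθ₁ = 0/√(0²+0.119²) = 0.0000; sinθ₂ = 0.635/√(0.635²+0.119²) = 0.9829.
B = (4π×10⁻⁷ × 23.0) / (4π × 0.119) × (0.0000 + 0.9829) = 1.90×10⁻⁵ T.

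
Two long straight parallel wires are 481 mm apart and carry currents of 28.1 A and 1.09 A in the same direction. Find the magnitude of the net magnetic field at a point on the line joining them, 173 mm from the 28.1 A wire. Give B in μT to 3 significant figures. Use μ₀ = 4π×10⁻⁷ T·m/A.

B ≈ 31.8 μT

Each long wire gives B = μ₀I/(2πd). Distances are d₁ = 0.173 m and d₂ = 0.308 m.
B₁ = 3.25×10⁻⁵ T, B₂ = 7.08×10⁻⁷ T.
Between parallel currents the two contributions point in opposite directions, so they subtract. B = |B₁ − B₂| = |3.25×10⁻⁵ − 7.08×10⁻⁷| = 3.18×10⁻⁵ T.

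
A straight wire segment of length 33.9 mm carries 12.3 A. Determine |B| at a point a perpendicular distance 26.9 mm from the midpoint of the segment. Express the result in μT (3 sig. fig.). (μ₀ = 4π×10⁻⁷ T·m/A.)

B ≈ 48.8 μT

For a finite straight segment, B = (μ₀I/4πd)(sinθ₁ + sinθ₂), where θ₁, θ₂ are the angles from the perpendicular to each end.
The perpendicular from the point meets the wire at its midpoint, so each end is L/2 = 0.01695 m away along the wire.
sinθ₁ = 0.01695/√(0.01695²+0.0269²) = 0.5331; sinθ₂ = 0.01695/√(0.01695²+0.0269²) = 0.5331.
B = (4π×10⁻⁷ × 12.3) / (4π × 0.0269) × (0.5331 + 0.5331) = 4.88×10⁻⁵ T.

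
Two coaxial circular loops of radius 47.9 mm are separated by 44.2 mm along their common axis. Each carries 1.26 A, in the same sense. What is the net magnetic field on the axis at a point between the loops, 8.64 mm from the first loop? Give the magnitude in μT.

Each loop contributes B = μ₀IR²/[2(R²+z²)^(3/2)] on the axis, with z measured from that loop.
Loop 1 (z = 0.00864 m): B₁ = 1.58×10⁻⁵ T. Loop 2 (z = 0.03556 m): B₂ = 8.56×10⁻⁶ T.
The fields add: B = B₁ + B₂ = 2.43×10⁻⁵ T.

B ≈ 24.3 μT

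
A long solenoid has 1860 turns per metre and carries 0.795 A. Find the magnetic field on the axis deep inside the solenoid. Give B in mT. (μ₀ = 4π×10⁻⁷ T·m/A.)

B ≈ 1.86 mT

Inside a long solenoid, B = μ₀nI with n = 1860 turns/m.
B = 4π×10⁻⁷ × 1860 × 0.795 = 1.86×10⁻³ T.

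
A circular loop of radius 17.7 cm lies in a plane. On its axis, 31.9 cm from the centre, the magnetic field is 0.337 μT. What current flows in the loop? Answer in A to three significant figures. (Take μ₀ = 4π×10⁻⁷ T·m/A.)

On the axis of a loop, B = μ₀IR²/[2(R²+z²)^(3/2)], so I = 2B(R²+z²)^(3/2)/(μ₀R²).
R² + z² = 0.03133 + 0.1018 = 0.1331 m²; raised to 3/2 gives 4.86×10⁻² m³.
I = 2 × 3.37×10⁻⁷ × 4.86×10⁻² / (1.26×10⁻⁶ × 0.03133) = 0.831 A.

I ≈ 0.831 A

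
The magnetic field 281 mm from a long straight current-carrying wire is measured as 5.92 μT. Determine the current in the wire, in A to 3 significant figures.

I ≈ 8.32 A

For a long straight wire B = μ₀I/(2πd), so I = 2πdB/μ₀.
I = 2π × 0.281 × 5.92×10⁻⁶ / (4π×10⁻⁷) = 8.32 A.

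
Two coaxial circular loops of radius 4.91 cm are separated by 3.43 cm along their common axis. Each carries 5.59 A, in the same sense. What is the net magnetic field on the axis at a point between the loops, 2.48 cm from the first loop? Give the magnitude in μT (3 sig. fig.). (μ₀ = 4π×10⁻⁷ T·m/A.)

Each loop contributes B = μ₀IR²/[2(R²+z²)^(3/2)] on the axis, with z measured from that loop.
Loop 1 (z = 0.0248 m): B₁ = 5.09×10⁻⁵ T. Loop 2 (z = 0.0095 m): B₂ = 6.77×10⁻⁵ T.
The fields add: B = B₁ + B₂ = 1.19×10⁻⁴ T.

B ≈ 119 μT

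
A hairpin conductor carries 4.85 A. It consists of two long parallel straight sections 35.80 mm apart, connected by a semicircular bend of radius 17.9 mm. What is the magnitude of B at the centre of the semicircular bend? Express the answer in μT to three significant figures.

B ≈ 139 μT

The semicircular arc contributes B_arc = μ₀I·π/(4πR) = μ₀I/(4R) = 8.51×10⁻⁵ T.
Each semi-infinite lead is at perpendicular distance R = 0.0179 m from the centre, with the perpendicular foot at its near end, so it contributes μ₀I/(4πR); both point the same way, together 5.42×10⁻⁵ T.
Arc and leads all point the same direction: B = 8.51×10⁻⁵ + 5.42×10⁻⁵ = 1.39×10⁻⁴ T.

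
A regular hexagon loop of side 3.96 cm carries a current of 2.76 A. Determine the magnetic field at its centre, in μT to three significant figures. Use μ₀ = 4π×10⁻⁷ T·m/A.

Each side is a finite straight segment at perpendicular distance d = a/(2 tan(π/6)) = 0.03429 m from the centre, with end-angles ±π/6.
One side contributes B₁ = (μ₀I/4πd)·2 sin(π/6) = 8.05×10⁻⁶ T.
All 6 sides add in the same direction: B = 6 × 8.05×10⁻⁶ = 4.83×10⁻⁵ T.

B ≈ 48.3 μT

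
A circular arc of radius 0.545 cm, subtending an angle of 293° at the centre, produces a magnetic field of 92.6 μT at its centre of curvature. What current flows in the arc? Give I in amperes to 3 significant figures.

I ≈ 0.987 A

For a circular arc, B = μ₀Iφ/(4πR) with φ in radians; here φ = 5.114 rad.
So I = 4πRB/(μ₀φ) = 4π × 0.00545 × 9.26×10⁻⁵ / (4π×10⁻⁷ × 5.114) = 0.987 A.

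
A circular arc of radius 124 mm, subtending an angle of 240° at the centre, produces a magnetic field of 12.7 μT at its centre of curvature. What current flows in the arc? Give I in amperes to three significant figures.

For a circular arc, B = μ₀Iφ/(4πR) with φ in radians; here φ = 4.189 rad.
So I = 4πRB/(μ₀φ) = 4π × 0.124 × 1.27×10⁻⁵ / (4π×10⁻⁷ × 4.189) = 3.76 A.

I ≈ 3.76 A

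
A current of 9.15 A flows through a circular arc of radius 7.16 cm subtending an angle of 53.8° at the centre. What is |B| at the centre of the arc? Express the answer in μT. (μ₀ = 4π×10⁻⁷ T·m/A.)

The Biot–Savart field of a circular arc at its centre is B = μ₀Iφ/(4πR), with φ = 0.939 rad.
B = (4π×10⁻⁷ × 9.15 × 0.939) / (4π × 0.0716) = 1.20×10⁻⁵ T.

B ≈ 12.0 μT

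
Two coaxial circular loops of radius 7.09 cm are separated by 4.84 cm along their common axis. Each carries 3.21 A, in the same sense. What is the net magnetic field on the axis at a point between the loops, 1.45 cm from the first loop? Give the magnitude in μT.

B ≈ 47.6 μT

Each loop contributes B = μ₀IR²/[2(R²+z²)^(3/2)] on the axis, with z measured from that loop.
Loop 1 (z = 0.0145 m): B₁ = 2.68×10⁻⁵ T. Loop 2 (z = 0.0339 m): B₂ = 2.09×10⁻⁵ T.
The fields add: B = B₁ + B₂ = 4.76×10⁻⁵ T.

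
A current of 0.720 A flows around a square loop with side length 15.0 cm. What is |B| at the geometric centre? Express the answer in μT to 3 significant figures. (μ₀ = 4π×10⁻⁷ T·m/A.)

B ≈ 5.43 μT

Each side is a finite straight segment at perpendicular distance d = a/(2 tan(π/4)) = 0.075 m from the centre, with end-angles ±π/4.
One side contributes B₁ = (μ₀I/4πd)·2 sin(π/4) = 1.36×10⁻⁶ T.
All 4 sides add in the same direction: B = 4 × 1.36×10⁻⁶ = 5.43×10⁻⁶ T.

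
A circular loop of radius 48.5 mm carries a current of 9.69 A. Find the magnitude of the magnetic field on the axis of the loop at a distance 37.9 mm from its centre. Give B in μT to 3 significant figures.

B ≈ 61.4 μT

On the axis of a circular loop, B = μ₀IR² / [2(R²+z²)^(3/2)].
R² + z² = (0.0485)² + (0.0379)² = 0.003789 m², and (R²+z²)^(3/2) = 2.33×10⁻⁴ m³.
B = (4π×10⁻⁷ × 9.69 × 0.002352) / (2 × 2.33×10⁻⁴) = 6.14×10⁻⁵ T.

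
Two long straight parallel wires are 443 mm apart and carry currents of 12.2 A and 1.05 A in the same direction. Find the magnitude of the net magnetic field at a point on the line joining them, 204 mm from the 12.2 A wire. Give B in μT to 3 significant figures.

B ≈ 11.1 μT

Each long wire gives B = μ₀I/(2πd). Distances are d₁ = 0.204 m and d₂ = 0.239 m.
B₁ = 1.20×10⁻⁵ T, B₂ = 8.79×10⁻⁷ T.
Between parallel currents the two contributions point in opposite directions, so they subtract. B = |B₁ − B₂| = |1.20×10⁻⁵ − 8.79×10⁻⁷| = 1.11×10⁻⁵ T.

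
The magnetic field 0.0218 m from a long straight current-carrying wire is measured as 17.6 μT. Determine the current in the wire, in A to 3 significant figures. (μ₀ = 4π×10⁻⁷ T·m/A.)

For a long straight wire B = μ₀I/(2πd), so I = 2πdB/μ₀.
I = 2π × 0.0218 × 1.76×10⁻⁵ / (4π×10⁻⁷) = 1.92 A.

I ≈ 1.92 A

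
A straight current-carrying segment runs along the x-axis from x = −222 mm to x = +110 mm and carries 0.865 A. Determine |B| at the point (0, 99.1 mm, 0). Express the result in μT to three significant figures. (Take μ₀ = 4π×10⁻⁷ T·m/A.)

For a finite straight segment, B = (μ₀I/4πd)(sinθ₁ + sinθ₂), where θ₁, θ₂ are the angles from the perpendicular to each end.
The perpendicular distance is d = 0.0991 m; the end-offsets along the wire are a = 0.222 m and b = 0.11 m.
sinθ₁ = 0.222/√(0.222²+0.0991²) = 0.9131; sinθ₂ = 0.11/√(0.11²+0.0991²) = 0.7430.
B = (4π×10⁻⁷ × 0.865) / (4π × 0.0991) × (0.9131 + 0.7430) = 1.45×10⁻⁶ T.

B ≈ 1.45 μT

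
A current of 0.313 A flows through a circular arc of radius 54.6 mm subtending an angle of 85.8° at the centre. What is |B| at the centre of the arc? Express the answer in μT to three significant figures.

B ≈ 0.858 μT

The Biot–Savart field of a circular arc at its centre is B = μ₀Iφ/(4πR), with φ = 1.497 rad.
B = (4π×10⁻⁷ × 0.313 × 1.497) / (4π × 0.0546) = 8.58×10⁻⁷ T.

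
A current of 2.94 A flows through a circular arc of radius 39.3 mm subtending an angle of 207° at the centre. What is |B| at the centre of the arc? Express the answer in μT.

B ≈ 27.0 μT

The Biot–Savart field of a circular arc at its centre is B = μ₀Iφ/(4πR), with φ = 3.613 rad.
B = (4π×10⁻⁷ × 2.94 × 3.613) / (4π × 0.0393) = 2.70×10⁻⁵ T.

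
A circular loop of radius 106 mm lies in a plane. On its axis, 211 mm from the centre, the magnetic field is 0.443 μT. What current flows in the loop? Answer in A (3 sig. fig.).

On the axis of a loop, B = μ₀IR²/[2(R²+z²)^(3/2)], so I = 2B(R²+z²)^(3/2)/(μ₀R²).
R² + z² = 0.01124 + 0.04452 = 0.05576 m²; raised to 3/2 gives 1.32×10⁻² m³.
I = 2 × 4.43×10⁻⁷ × 1.32×10⁻² / (1.26×10⁻⁶ × 0.01124) = 0.826 A.

I ≈ 0.826 A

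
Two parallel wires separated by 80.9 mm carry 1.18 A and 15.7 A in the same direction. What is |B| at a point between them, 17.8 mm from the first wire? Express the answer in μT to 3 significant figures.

Each long wire gives B = μ₀I/(2πd). Distances are d₁ = 0.0178 m and d₂ = 0.0631 m.
B₁ = 1.33×10⁻⁵ T, B₂ = 4.98×10⁻⁵ T.
Between parallel currents the two contributions point in opposite directions, so they subtract. B = |B₁ − B₂| = |1.33×10⁻⁵ − 4.98×10⁻⁵| = 3.65×10⁻⁵ T.

B ≈ 36.5 μT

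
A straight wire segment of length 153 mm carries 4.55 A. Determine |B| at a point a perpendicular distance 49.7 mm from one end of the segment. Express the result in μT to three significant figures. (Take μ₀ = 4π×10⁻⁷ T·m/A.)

B ≈ 8.71 μT

For a finite straight segment, B = (μ₀I/4πd)(sinθ₁ + sinθ₂), where θ₁, θ₂ are the angles from the perpendicular to each end.
The perpendicular foot is at one end, so the two end-offsets along the wire are 0 and L = 0.153 m.
sinθ₁ = 0/√(0²+0.0497²) = 0.0000; sinθ₂ = 0.153/√(0.153²+0.0497²) = 0.9511.
B = (4π×10⁻⁷ × 4.55) / (4π × 0.0497) × (0.0000 + 0.9511) = 8.71×10⁻⁶ T.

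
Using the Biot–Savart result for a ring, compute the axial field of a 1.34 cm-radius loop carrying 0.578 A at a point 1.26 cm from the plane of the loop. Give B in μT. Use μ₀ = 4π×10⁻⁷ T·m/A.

On the axis of a circular loop, B = μ₀IR² / [2(R²+z²)^(3/2)].
R² + z² = (0.0134)² + (0.0126)² = 0.0003383 m², and (R²+z²)^(3/2) = 6.22×10⁻⁶ m³.
B = (4π×10⁻⁷ × 0.578 × 0.0001796) / (2 × 6.22×10⁻⁶) = 1.05×10⁻⁵ T.

B ≈ 10.5 μT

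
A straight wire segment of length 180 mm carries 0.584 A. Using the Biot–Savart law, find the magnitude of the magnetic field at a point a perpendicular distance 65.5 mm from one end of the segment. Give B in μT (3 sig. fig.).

For a finite straight segment, B = (μ₀I/4πd)(sinθ₁ + sinθ₂), where θ₁, θ₂ are the angles from the perpendicular to each end.
The perpendicular foot is at one end, so the two end-offsets along the wire are 0 and L = 0.18 m.
sinθ₁ = 0/√(0²+0.0655²) = 0.0000; sinθ₂ = 0.18/√(0.18²+0.0655²) = 0.9397.
B = (4π×10⁻⁷ × 0.584) / (4π × 0.0655) × (0.0000 + 0.9397) = 8.38×10⁻⁷ T.

B ≈ 0.838 μT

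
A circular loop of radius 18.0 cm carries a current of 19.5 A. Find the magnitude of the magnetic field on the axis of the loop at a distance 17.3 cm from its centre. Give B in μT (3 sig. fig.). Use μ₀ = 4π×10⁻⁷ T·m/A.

On the axis of a circular loop, B = μ₀IR² / [2(R²+z²)^(3/2)].
R² + z² = (0.18)² + (0.173)² = 0.06233 m², and (R²+z²)^(3/2) = 1.56×10⁻² m³.
B = (4π×10⁻⁷ × 19.5 × 0.0324) / (2 × 1.56×10⁻²) = 2.55×10⁻⁵ T.

B ≈ 25.5 μT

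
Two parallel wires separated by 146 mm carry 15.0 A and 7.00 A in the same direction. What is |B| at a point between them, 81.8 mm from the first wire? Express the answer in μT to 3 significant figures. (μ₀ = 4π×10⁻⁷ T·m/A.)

Each long wire gives B = μ₀I/(2πd). Distances are d₁ = 0.0818 m and d₂ = 0.0642 m.
B₁ = 3.67×10⁻⁵ T, B₂ = 2.18×10⁻⁵ T.
Between parallel currents the two contributions point in opposite directions, so they subtract. B = |B₁ − B₂| = |3.67×10⁻⁵ − 2.18×10⁻⁵| = 1.49×10⁻⁵ T.

B ≈ 14.9 μT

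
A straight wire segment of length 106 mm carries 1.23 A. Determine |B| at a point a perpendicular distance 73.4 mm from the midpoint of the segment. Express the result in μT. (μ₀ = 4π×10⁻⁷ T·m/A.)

For a finite straight segment, B = (μ₀I/4πd)(sinθ₁ + sinθ₂), where θ₁, θ₂ are the angles from the perpendicular to each end.
The perpendicular from the point meets the wire at its midpoint, so each end is L/2 = 0.053 m away along the wire.
sinθ₁ = 0.053/√(0.053²+0.0734²) = 0.5854; sinθ₂ = 0.053/√(0.053²+0.0734²) = 0.5854.
B = (4π×10⁻⁷ × 1.23) / (4π × 0.0734) × (0.5854 + 0.5854) = 1.96×10⁻⁶ T.

B ≈ 1.96 μT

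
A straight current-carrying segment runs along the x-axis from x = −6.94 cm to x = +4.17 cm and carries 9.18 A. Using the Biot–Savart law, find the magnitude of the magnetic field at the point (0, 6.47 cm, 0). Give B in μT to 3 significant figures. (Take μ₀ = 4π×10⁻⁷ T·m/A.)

B ≈ 18.1 μT

For a finite straight segment, B = (μ₀I/4πd)(sinθ₁ + sinθ₂), where θ₁, θ₂ are the angles from the perpendicular to each end.
The perpendicular distance is d = 0.0647 m; the end-offsets along the wire are a = 0.0694 m and b = 0.0417 m.
sinθ₁ = 0.0694/√(0.0694²+0.0647²) = 0.7314; sinθ₂ = 0.0417/√(0.0417²+0.0647²) = 0.5417.
B = (4π×10⁻⁷ × 9.18) / (4π × 0.0647) × (0.7314 + 0.5417) = 1.81×10⁻⁵ T.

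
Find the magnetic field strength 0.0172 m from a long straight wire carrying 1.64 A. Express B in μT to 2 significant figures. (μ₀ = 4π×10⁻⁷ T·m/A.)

B ≈ 19 μT

For an infinitely long straight wire, B = μ₀I/(2πd).
B = (4π×10⁻⁷ × 1.64) / (2π × 0.0172) = 1.91×10⁻⁵ T.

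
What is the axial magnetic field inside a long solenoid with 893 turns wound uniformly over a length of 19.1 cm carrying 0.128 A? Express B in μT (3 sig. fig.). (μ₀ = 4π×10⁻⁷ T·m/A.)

B ≈ 752 μT

Inside a long solenoid, B = μ₀nI with n = 4675 turns/m.
B = 4π×10⁻⁷ × 4675 × 0.128 = 7.52×10⁻⁴ T.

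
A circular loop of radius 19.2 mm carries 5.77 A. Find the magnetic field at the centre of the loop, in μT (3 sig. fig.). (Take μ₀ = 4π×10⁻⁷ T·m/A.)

B ≈ 189 μT

At the centre of a circular loop the Biot–Savart law gives B = μ₀I/(2R).
B = (4π×10⁻⁷ × 5.77) / (2 × 0.0192) = 1.89×10⁻⁴ T.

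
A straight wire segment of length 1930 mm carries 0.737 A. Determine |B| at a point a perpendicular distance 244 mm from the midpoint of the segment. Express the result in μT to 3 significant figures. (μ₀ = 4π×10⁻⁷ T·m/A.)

B ≈ 0.586 μT

For a finite straight segment, B = (μ₀I/4πd)(sinθ₁ + sinθ₂), where θ₁, θ₂ are the angles from the perpendicular to each end.
The perpendicular from the point meets the wire at its midpoint, so each end is L/2 = 0.965 m away along the wire.
sinθ₁ = 0.965/√(0.965²+0.244²) = 0.9695; sinθ₂ = 0.965/√(0.965²+0.244²) = 0.9695.
B = (4π×10⁻⁷ × 0.737) / (4π × 0.244) × (0.9695 + 0.9695) = 5.86×10⁻⁷ T.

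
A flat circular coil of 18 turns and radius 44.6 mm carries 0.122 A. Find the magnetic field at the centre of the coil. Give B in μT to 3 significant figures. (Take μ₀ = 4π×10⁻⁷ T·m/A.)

For an N-turn flat coil, B = Nμ₀I/(2R) with R = 0.0446 m.
B = 18 × 1.72×10⁻⁶ T = 3.09×10⁻⁵ T.

B ≈ 30.9 μT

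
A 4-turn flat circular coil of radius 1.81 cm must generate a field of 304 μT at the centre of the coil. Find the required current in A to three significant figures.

For an N-turn coil, B = Nμ₀I/(2R) with R = 0.0181 m, so I = 2RB/(Nμ₀) = 2 × 0.0181 × 3.04×10⁻⁴ / (4 × 4π×10⁻⁷) = 2.19 A.

I ≈ 2.19 A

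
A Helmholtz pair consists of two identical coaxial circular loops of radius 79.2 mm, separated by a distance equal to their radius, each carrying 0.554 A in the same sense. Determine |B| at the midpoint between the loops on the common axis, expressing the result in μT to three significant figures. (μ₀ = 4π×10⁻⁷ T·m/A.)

B ≈ 6.29 μT

Each loop contributes B = μ₀IR²/[2(R²+z²)^(3/2)] on the axis, with z measured from that loop.
Loop 1 (z = 0.0396 m): B₁ = 3.14×10⁻⁶ T. Loop 2 (z = 0.0396 m): B₂ = 3.14×10⁻⁶ T.
The fields add: B = B₁ + B₂ = 6.29×10⁻⁶ T.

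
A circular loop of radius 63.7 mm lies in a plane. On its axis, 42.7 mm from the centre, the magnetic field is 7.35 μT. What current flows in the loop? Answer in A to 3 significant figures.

On the axis of a loop, B = μ₀IR²/[2(R²+z²)^(3/2)], so I = 2B(R²+z²)^(3/2)/(μ₀R²).
R² + z² = 0.004058 + 0.001823 = 0.005881 m²; raised to 3/2 gives 4.51×10⁻⁴ m³.
I = 2 × 7.35×10⁻⁶ × 4.51×10⁻⁴ / (1.26×10⁻⁶ × 0.004058) = 1.30 A.

I ≈ 1.30 A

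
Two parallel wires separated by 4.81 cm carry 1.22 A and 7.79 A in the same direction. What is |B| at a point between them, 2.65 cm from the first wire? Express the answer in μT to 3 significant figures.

Each long wire gives B = μ₀I/(2πd). Distances are d₁ = 0.0265 m and d₂ = 0.0216 m.
B₁ = 9.21×10⁻⁶ T, B₂ = 7.21×10⁻⁵ T.
Between parallel currents the two contributions point in opposite directions, so they subtract. B = |B₁ − B₂| = |9.21×10⁻⁶ − 7.21×10⁻⁵| = 6.29×10⁻⁵ T.

B ≈ 62.9 μT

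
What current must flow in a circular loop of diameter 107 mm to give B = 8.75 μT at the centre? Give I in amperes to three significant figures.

At the centre of a circular loop B = μ₀I/(2R), so I = 2RB/μ₀.
With R = 0.0535 m, I = 2 × 0.0535 × 8.75×10⁻⁶ / (4π×10⁻⁷) = 0.745 A.

I ≈ 0.745 A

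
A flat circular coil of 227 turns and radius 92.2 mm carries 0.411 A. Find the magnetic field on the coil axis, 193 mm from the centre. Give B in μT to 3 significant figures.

For an N-turn flat coil, B = Nμ₀IR²/[2(R²+z²)^(3/2)] with R = 0.0922 m, z = 0.193 m.
B = 227 × 2.24×10⁻⁷ T = 5.09×10⁻⁵ T.

B ≈ 50.9 μT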